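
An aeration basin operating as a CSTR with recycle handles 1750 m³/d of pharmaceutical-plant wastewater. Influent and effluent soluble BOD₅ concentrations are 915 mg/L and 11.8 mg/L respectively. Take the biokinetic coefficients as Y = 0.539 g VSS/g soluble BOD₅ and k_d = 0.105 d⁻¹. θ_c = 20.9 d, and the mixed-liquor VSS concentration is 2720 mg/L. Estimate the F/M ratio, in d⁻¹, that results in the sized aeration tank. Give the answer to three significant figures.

F/M ≈ 0.287 d⁻¹

Rearranging the biomass balance for a CMAS with decay, V = Y·Q·ΔS·θ_c / [X·(1+k_d θ_c)] = 0.539 × 1750 × (915 − 11.8) × 20.9 / [2720 × (1 + 0.105 × 20.9)] = 1.78×10^7 / 8689 = 2049 m³.
F/M = applied load / biomass = Q·S₀/(V·X) = 1750 × 915 / (2049 × 2720) = 0.2873 d⁻¹.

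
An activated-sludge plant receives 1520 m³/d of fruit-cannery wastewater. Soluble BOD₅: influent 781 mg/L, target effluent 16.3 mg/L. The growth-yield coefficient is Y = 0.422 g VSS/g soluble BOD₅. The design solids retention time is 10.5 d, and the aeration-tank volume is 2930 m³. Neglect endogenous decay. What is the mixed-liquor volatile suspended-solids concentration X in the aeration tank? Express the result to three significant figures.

X ≈ 1760 mg/L

Without decay, X = Y Q (S₀−S) θ_c / V = 0.422 × 1520 × (781 − 16.3) × 10.5 / 2930 = 1758 mg/L.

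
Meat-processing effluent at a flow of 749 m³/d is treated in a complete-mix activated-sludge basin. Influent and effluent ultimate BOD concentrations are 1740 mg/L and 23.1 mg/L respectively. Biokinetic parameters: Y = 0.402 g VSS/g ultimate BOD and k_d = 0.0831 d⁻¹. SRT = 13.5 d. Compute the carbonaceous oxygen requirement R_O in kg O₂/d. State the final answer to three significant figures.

Correct the yield for decay: Y_obs = Y/(1 + k_d θ_c) = 0.402 / (1 + 0.0831 × 13.5) = 0.402 / 2.122 = 0.1895.
Substrate removed = Q·(S₀ − S) = 749 m³/d × (1740 − 23.1) g/m³ = 1.29×10^6 g/d = 1286 kg/d.
Biomass synthesised: P_X = Y_obs × 1286 = 243.6 kg VSS/d.
R_O = Q·ΔS − 1.42 P_X = 1286 − 346.0 = 940.0 kg O₂/d.

R_O ≈ 940 kg O₂/d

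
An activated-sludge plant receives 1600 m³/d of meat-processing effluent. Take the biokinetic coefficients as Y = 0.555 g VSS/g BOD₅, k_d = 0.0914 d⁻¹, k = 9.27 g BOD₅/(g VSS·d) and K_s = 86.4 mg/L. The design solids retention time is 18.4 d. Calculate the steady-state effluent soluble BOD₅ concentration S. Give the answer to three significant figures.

S ≈ 2.52 mg/L

From the Monod/SRT balance for a CMAS, S = K_s·(1+k_d θ_c)/[θ_c·(Y k − k_d) − 1] = 86.4 × (1 + 0.0914 × 18.4) / [18.4 × (0.555 × 9.27 − 0.0914) − 1] = 231.7 / 91.98 = 2.519 mg/L.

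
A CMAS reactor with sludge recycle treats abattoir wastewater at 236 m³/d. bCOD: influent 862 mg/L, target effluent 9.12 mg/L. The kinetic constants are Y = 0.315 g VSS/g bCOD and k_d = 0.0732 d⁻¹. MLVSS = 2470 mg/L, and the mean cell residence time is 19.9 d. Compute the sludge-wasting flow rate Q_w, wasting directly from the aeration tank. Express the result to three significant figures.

From the SRT design equation V = Y Q (S₀−S) θ_c / [X (1 + k_d θ_c)] = 0.315 × 236 × (862 − 9.12) × 19.9 / [2470 × (1 + 0.0732 × 19.9)] = 1.26×10^6 / 6068 = 207.9 m³.
Wasting from the aeration tank: Q_w = V / θ_c = 207.9 / 19.9 = 10.45 m³/d.

Q_w ≈ 10.4 m³/d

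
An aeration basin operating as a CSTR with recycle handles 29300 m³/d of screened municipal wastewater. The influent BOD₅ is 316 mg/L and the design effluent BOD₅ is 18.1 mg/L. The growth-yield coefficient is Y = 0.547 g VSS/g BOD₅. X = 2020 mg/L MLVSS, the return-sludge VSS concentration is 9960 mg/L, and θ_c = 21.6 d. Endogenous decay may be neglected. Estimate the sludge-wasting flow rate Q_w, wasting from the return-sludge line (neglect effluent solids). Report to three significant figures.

Q_w ≈ 479 m³/d

Biomass mass balance (decay neglected): V·X = Y·Q·(S₀ − S)·θ_c, so V = 0.547 × 29300 × (316 − 18.1) × 21.6 / 2020 = 51054 m³.
Wasting from the return line (neglecting effluent solids): Q_w = V·X / (θ_c·X_r) = 51054 × 2020 / (21.6 × 9960) = 479.4 m³/d.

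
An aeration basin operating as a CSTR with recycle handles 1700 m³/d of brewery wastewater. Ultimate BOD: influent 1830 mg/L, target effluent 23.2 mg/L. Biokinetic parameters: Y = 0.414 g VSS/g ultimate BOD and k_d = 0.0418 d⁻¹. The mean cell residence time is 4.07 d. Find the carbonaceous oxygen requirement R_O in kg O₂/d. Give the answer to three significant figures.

Correct the yield for decay: Y_obs = Y/(1 + k_d θ_c) = 0.414 / (1 + 0.0418 × 4.07) = 0.414 / 1.170 = 0.3538.
Mass of ultimate BOD removed per day: Q(S₀ − S) = 1700 × 1807 g/m³ = 3072 kg/d.
Net sludge production P_X = 0.3538 × 3072 = 1087 kg VSS/d.
R_O = Q·ΔS − 1.42 P_X = 3072 − 1543 = 1528 kg O₂/d.

R_O ≈ 1530 kg O₂/d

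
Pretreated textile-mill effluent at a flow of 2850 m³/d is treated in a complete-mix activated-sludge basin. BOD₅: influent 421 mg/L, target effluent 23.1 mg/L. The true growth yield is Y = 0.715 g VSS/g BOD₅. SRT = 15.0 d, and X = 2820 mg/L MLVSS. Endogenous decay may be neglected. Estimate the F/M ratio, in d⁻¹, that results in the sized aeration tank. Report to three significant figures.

F/M ≈ 0.0987 d⁻¹

V·X = Y·Q·ΔS·θ_c gives V = 0.715 × 2850 × (421 − 23.1) × 15.0 / 2820 = 4313 m³.
F/M = Q·S₀ / (V·X) = 2850 × 421 / (4313 × 2820) = 0.09865 g BOD₅·(g VSS·d)⁻¹.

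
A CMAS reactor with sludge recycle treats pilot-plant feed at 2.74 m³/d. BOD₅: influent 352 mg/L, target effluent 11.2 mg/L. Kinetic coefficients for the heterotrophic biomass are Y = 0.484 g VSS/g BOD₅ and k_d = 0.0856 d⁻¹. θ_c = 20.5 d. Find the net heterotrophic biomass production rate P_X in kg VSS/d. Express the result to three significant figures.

P_X ≈ 0.164 kg VSS/d

The observed yield is Y_obs = Y/(1 + k_d·θ_c) = 0.484 / (1 + 0.0856 × 20.5) = 0.484 / 2.755 = 0.1757 g VSS per g BOD₅ removed.
Mass of BOD₅ removed per day: Q(S₀ − S) = 2.74 × 340.8 g/m³ = 0.9338 kg/d.
So the net sludge growth is P_X = 0.1757 × 0.9338 = 0.1641 kg VSS/d.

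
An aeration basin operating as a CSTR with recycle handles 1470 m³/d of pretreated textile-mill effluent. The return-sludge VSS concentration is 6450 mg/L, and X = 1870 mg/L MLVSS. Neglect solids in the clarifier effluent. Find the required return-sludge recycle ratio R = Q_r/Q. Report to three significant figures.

Mass balance around the secondary clarifier (neglecting effluent solids): R = X / (X_r − X) = 1870 / (6450 − 1870) = 0.4083.

R ≈ 0.408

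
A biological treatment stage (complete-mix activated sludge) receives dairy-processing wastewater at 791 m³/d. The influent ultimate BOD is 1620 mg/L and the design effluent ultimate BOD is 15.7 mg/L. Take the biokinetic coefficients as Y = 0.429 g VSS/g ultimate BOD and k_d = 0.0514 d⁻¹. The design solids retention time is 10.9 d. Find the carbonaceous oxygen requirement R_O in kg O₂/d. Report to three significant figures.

R_O ≈ 774 kg O₂/d

The observed yield is Y_obs = Y/(1 + k_d·θ_c) = 0.429 / (1 + 0.0514 × 10.9) = 0.429 / 1.560 = 0.2750 g VSS per g ultimate BOD removed.
Q·(S₀ − S) = 791 × (1620 − 15.7) × 10⁻³ = 1269 kg/d removed.
Net sludge production P_X = 0.2750 × 1269 = 348.9 kg VSS/d.
Carbonaceous O₂ demand = substrate oxidised − cell-mass equivalent = 1269 − 1.42 × 348.9 = 773.5 kg O₂/d.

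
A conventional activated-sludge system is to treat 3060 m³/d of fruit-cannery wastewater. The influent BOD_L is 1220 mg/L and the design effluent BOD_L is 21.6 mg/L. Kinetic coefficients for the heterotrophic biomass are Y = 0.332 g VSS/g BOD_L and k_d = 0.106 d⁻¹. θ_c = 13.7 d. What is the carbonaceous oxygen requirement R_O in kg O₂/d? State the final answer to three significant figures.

R_O ≈ 2960 kg O₂/d

Observed yield with endogenous decay: Y_obs = Y / (1 + k_d·θ_c) = 0.332 / (1 + 0.106 × 13.7) = 0.332 / 2.452 = 0.1354 g VSS/g BOD_L.
Mass of BOD_L removed per day: Q(S₀ − S) = 3060 × 1198 g/m³ = 3667 kg/d.
Biomass synthesised: P_X = Y_obs × 3667 = 496.5 kg VSS/d.
R_O = Q·ΔS − 1.42 P_X = 3667 − 705.0 = 2962 kg O₂/d.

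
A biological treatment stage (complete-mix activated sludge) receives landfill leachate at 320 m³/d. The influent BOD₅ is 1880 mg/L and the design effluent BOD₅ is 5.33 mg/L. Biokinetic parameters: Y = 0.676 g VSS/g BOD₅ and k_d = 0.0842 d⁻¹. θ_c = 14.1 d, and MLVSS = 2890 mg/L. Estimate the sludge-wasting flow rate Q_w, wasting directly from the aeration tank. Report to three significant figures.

From the SRT design equation V = Y Q (S₀−S) θ_c / [X (1 + k_d θ_c)] = 0.676 × 320 × (1880 − 5.33) × 14.1 / [2890 × (1 + 0.0842 × 14.1)] = 5.72×10^6 / 6321 = 904.6 m³.
For wasting at MLVSS concentration, Q_w = V/θ_c = 904.6/14.1 = 64.16 m³/d.

Q_w ≈ 64.2 m³/d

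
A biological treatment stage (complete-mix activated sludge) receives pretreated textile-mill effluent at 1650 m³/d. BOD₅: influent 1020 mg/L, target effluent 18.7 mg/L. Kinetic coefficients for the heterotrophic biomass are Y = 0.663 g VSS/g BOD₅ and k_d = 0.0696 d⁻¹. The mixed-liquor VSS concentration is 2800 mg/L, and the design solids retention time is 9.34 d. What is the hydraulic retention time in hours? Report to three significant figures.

From the SRT design equation V = Y Q (S₀−S) θ_c / [X (1 + k_d θ_c)] = 0.663 × 1650 × (1020 − 18.7) × 9.34 / [2800 × (1 + 0.0696 × 9.34)] = 1.02×10^7 / 4620 = 2214 m³.
τ = V/Q = 2214/1650 = 1.342 d, or 32.21 h.

τ ≈ 32.2 h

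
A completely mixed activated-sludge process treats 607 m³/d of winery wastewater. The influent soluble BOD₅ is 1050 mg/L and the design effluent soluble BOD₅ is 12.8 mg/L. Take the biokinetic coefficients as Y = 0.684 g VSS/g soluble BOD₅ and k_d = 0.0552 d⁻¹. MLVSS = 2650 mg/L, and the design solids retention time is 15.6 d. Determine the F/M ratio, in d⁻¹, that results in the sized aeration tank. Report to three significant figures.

F/M ≈ 0.177 d⁻¹

Rearranging the biomass balance for a CMAS with decay, V = Y·Q·ΔS·θ_c / [X·(1+k_d θ_c)] = 0.684 × 607 × (1050 − 12.8) × 15.6 / [2650 × (1 + 0.0552 × 15.6)] = 6.72×10^6 / 4932 = 1362 m³.
Food-to-microorganism ratio F/M = Q S₀ / (V X) = 607 × 1050 / (1362 × 2650) = 0.1766 d⁻¹.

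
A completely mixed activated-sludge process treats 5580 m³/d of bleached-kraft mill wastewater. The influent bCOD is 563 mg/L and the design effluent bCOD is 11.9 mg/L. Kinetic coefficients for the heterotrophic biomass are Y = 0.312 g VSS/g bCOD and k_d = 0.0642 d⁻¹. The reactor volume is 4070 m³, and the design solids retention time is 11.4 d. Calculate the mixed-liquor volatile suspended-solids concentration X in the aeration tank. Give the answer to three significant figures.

From V·X·(1 + k_d·θ_c) = Y·Q·(S₀ − S)·θ_c: X = 0.312 × 5580 × (563 − 11.9) × 11.4 / [4070 × (1 + 0.0642 × 11.4)] = 1552 mg/L.

X ≈ 1550 mg/L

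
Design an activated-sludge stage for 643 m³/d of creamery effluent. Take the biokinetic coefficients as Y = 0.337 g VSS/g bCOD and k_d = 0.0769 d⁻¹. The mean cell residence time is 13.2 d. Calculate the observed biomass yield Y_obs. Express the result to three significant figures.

Y_obs = Y / (1 + k_d θ_c) = 0.337 / (1 + 0.0769 × 13.2) = 0.337 / 2.015 = 0.1672.

Y_obs ≈ 0.167 g VSS/g bCOD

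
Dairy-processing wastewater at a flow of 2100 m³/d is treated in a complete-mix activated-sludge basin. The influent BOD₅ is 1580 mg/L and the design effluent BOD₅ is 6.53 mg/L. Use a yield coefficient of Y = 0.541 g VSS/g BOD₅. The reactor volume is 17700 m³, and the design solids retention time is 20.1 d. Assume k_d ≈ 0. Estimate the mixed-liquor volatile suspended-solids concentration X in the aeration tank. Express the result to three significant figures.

Without decay, X = Y Q (S₀−S) θ_c / V = 0.541 × 2100 × (1580 − 6.53) × 20.1 / 17700 = 2030 mg/L.

X ≈ 2030 mg/L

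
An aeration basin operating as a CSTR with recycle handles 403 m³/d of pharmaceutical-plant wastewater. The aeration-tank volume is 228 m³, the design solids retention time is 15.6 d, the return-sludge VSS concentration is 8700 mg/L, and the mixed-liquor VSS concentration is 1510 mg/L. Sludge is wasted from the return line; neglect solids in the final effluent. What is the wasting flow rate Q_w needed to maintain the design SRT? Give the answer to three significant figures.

Q_w = (V·X)/(θ_c X_r) = 228.0 × 1510 / (15.6 × 8700) = 2.537 m³/d.

Q_w ≈ 2.54 m³/d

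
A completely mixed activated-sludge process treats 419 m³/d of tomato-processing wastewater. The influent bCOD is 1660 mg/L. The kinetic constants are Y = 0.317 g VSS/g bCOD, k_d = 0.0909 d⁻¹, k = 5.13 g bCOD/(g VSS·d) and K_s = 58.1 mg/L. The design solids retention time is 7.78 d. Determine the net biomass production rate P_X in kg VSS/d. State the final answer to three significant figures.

P_X ≈ 128 kg VSS/d

Effluent substrate depends only on kinetics and SRT: S = K_s(1 + k_d θ_c) / [θ_c(Yk − k_d) − 1] = 58.1 × (1 + 0.0909 × 7.78) / [7.78 × (0.317 × 5.13 − 0.0909) − 1] = 99.19 / 10.94 = 9.063 mg/L.
Y_obs = Y / (1 + k_d θ_c) = 0.317 / (1 + 0.0909 × 7.78) = 0.317 / 1.707 = 0.1857.
ΔS = 1660 − 9.06 = 1651 mg/L, so the substrate removal rate is 419 × 1651/1000 = 691.7 kg bCOD/d.
P_X = Y_obs · Q(S₀ − S) = 0.1857 × 691.7 = 128.4 kg VSS/d.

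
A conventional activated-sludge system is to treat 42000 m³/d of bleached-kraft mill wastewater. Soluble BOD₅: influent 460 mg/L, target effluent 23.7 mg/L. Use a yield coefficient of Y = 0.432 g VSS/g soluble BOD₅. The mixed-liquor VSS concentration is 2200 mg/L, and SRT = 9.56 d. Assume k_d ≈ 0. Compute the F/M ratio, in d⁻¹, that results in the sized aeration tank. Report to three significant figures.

F/M ≈ 0.255 d⁻¹

With k_d = 0 the design equation reduces to V = Y Q (S₀−S) θ_c / X = 0.432 × 42000 × (460 − 23.7) × 9.56 / 2200 = 34400 m³.
F/M = Q·S₀ / (V·X) = 42000 × 460 / (34400 × 2200) = 0.2553 g soluble BOD₅·(g VSS·d)⁻¹.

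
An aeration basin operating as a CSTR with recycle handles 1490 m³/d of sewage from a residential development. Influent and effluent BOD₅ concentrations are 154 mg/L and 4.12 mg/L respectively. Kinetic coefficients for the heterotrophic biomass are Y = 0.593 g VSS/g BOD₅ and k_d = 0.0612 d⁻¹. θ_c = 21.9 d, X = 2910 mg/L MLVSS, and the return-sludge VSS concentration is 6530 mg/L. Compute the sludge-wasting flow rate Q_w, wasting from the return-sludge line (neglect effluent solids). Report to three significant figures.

Q_w ≈ 8.67 m³/d

Rearranging the biomass balance for a CMAS with decay, V = Y·Q·ΔS·θ_c / [X·(1+k_d θ_c)] = 0.593 × 1490 × (154 − 4.12) × 21.9 / [2910 × (1 + 0.0612 × 21.9)] = 2.9×10^6 / 6810 = 425.9 m³.
θ_c = V·X/(Q_w·X_r) when wasting from the recycle, so Q_w = V·X/(θ_c·X_r) = 425.9 × 2910 / (21.9 × 6530) = 8.666 m³/d.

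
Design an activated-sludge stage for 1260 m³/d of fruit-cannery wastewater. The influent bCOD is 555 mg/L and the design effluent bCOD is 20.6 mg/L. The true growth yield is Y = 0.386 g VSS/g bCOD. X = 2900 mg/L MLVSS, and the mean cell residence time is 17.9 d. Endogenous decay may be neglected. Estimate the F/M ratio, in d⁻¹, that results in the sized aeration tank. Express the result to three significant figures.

F/M ≈ 0.150 d⁻¹

Biomass mass balance (decay neglected): V·X = Y·Q·(S₀ − S)·θ_c, so V = 0.386 × 1260 × (555 − 20.6) × 17.9 / 2900 = 1604 m³.
F/M = applied load / biomass = Q·S₀/(V·X) = 1260 × 555 / (1604 × 2900) = 0.1503 d⁻¹.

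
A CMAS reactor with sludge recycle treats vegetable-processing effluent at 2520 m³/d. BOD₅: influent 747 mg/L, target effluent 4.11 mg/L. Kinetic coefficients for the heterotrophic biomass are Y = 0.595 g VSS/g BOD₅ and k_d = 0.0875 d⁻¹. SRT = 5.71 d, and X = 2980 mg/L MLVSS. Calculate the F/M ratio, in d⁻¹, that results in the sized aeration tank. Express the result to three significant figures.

F/M ≈ 0.444 d⁻¹

From the SRT design equation V = Y Q (S₀−S) θ_c / [X (1 + k_d θ_c)] = 0.595 × 2520 × (747 − 4.11) × 5.71 / [2980 × (1 + 0.0875 × 5.71)] = 6.36×10^6 / 4469 = 1423 m³.
F/M = applied load / biomass = Q·S₀/(V·X) = 2520 × 747 / (1423 × 2980) = 0.4438 d⁻¹.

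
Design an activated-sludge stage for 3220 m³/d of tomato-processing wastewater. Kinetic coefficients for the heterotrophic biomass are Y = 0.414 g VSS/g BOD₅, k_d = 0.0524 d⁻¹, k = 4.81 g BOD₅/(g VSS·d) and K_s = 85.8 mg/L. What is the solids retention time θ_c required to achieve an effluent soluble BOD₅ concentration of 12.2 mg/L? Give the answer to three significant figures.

θ_c ≈ 5.12 d

From 1/θ_c = Y·k·S/(K_s + S) − k_d: Y·k·S/(K_s+S) = 0.414 × 4.81 × 12.2 / (85.8 + 12.2) = 0.2479 d⁻¹.
Then 1/θ_c = μ − k_d = 0.2479 − 0.0524 = 0.1955 d⁻¹, giving θ_c = 5.115 d.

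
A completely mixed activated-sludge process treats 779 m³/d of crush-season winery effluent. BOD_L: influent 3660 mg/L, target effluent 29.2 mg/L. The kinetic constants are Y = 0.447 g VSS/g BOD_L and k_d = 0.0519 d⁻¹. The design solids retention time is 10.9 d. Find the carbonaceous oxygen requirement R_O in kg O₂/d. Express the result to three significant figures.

Observed yield with endogenous decay: Y_obs = Y / (1 + k_d·θ_c) = 0.447 / (1 + 0.0519 × 10.9) = 0.447 / 1.566 = 0.2855 g VSS/g BOD_L.
Mass of BOD_L removed per day: Q(S₀ − S) = 779 × 3631 g/m³ = 2828 kg/d.
Biomass synthesised: P_X = Y_obs × 2828 = 807.5 kg VSS/d.
R_O = Q·(S₀ − S) − 1.42·P_X = 2828 − 1.42 × 807.5 = 1682 kg O₂/d.

R_O ≈ 1680 kg O₂/d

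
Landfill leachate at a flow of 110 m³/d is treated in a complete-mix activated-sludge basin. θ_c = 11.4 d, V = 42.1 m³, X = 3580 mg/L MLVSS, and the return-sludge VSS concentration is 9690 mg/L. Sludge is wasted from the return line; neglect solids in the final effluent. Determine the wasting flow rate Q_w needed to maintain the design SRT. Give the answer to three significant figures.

Q_w ≈ 1.36 m³/d

θ_c = V·X/(Q_w·X_r) when wasting from the recycle, so Q_w = V·X/(θ_c·X_r) = 42.10 × 3580 / (11.4 × 9690) = 1.364 m³/d.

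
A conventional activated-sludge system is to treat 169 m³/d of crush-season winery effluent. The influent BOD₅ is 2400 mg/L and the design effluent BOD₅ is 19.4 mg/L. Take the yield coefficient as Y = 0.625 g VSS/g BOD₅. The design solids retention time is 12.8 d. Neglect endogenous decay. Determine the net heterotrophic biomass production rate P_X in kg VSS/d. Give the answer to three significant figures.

P_X ≈ 251 kg VSS/d

Since k_d ≈ 0, Y_obs = Y = 0.625 g VSS/g BOD₅.
Q·(S₀ − S) = 169 × (2400 − 19.4) × 10⁻³ = 402.3 kg/d removed.
Net biomass production P_X = Y_obs × Q·(S₀ − S) = 0.6250 × 402.3 = 251.5 kg VSS/d.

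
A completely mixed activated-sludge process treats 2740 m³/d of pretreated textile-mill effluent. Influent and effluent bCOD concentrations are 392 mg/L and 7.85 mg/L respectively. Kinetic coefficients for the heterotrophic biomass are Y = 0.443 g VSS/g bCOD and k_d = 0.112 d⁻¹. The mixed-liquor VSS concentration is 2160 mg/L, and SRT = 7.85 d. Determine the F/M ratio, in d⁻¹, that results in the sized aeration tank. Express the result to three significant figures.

F/M ≈ 0.551 d⁻¹

Rearranging the biomass balance for a CMAS with decay, V = Y·Q·ΔS·θ_c / [X·(1+k_d θ_c)] = 0.443 × 2740 × (392 − 7.85) × 7.85 / [2160 × (1 + 0.112 × 7.85)] = 3.66×10^6 / 4059 = 901.8 m³.
F/M = applied load / biomass = Q·S₀/(V·X) = 2740 × 392 / (901.8 × 2160) = 0.5514 d⁻¹.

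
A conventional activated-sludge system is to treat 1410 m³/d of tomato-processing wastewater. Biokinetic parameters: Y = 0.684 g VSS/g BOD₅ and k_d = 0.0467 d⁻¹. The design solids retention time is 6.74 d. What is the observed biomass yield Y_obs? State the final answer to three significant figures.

The observed yield is Y_obs = Y/(1 + k_d·θ_c) = 0.684 / (1 + 0.0467 × 6.74) = 0.684 / 1.315 = 0.5202 g VSS per g BOD₅ removed.

Y_obs ≈ 0.520 g VSS/g BOD₅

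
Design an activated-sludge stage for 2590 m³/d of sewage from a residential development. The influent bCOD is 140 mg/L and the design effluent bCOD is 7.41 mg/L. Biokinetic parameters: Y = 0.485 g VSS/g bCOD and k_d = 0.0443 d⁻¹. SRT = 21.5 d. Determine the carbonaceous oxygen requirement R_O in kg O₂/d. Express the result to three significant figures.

R_O ≈ 222 kg O₂/d

Y_obs = Y / (1 + k_d θ_c) = 0.485 / (1 + 0.0443 × 21.5) = 0.485 / 1.952 = 0.2484.
Substrate removed = Q·(S₀ − S) = 2590 m³/d × (140 − 7.41) g/m³ = 3.43×10^5 g/d = 343.4 kg/d.
Biomass synthesised: P_X = Y_obs × 343.4 = 85.30 kg VSS/d.
R_O = Q·ΔS − 1.42 P_X = 343.4 − 121.1 = 222.3 kg O₂/d.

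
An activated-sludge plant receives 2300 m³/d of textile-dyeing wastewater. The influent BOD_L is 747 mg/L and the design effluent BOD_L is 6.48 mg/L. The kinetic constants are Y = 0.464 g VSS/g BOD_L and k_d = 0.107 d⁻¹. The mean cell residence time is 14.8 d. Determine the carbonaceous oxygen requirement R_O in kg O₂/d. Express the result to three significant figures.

The observed yield is Y_obs = Y/(1 + k_d·θ_c) = 0.464 / (1 + 0.107 × 14.8) = 0.464 / 2.584 = 0.1796 g VSS per g BOD_L removed.
Substrate removed = Q·(S₀ − S) = 2300 m³/d × (747 − 6.48) g/m³ = 1.7×10^6 g/d = 1703 kg/d.
P_X = Y_obs·Q·(S₀ − S) = 0.1796 × 1703 = 305.9 kg VSS/d.
Carbonaceous O₂ demand = substrate oxidised − cell-mass equivalent = 1703 − 1.42 × 305.9 = 1269 kg O₂/d.

R_O ≈ 1270 kg O₂/d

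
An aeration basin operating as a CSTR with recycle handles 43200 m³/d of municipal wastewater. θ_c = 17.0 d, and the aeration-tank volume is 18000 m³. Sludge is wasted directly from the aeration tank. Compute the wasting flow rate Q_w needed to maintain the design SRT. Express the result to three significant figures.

Q_w ≈ 1060 m³/d

For wasting at MLVSS concentration, Q_w = V/θ_c = 18000/17.0 = 1059 m³/d.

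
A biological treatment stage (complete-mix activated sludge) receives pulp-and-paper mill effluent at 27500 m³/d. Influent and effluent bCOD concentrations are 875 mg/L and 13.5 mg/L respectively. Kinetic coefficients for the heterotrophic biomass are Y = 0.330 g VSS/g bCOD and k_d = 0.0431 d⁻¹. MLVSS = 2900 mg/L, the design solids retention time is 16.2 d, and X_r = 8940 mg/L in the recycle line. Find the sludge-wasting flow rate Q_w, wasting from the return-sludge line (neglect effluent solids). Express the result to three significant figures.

Steady-state biomass mass balance: V·X·(1 + k_d·θ_c) = Y·Q·(S₀ − S)·θ_c, so V = 0.330 × 27500 × (875 − 13.5) × 16.2 / [2900 × (1 + 0.0431 × 16.2)] = 1.27×10^8 / 4925 = 25717 m³.
Q_w = (V·X)/(θ_c X_r) = 25717 × 2900 / (16.2 × 8940) = 515.0 m³/d.

Q_w ≈ 515 m³/d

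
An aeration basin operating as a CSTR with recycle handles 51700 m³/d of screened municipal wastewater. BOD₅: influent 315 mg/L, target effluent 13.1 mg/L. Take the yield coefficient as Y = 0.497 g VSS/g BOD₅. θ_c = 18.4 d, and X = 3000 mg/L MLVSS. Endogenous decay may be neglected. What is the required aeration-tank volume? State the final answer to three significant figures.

V ≈ 47600 m³

With k_d = 0 the design equation reduces to V = Y Q (S₀−S) θ_c / X = 0.497 × 51700 × (315 − 13.1) × 18.4 / 3000 = 47578 m³.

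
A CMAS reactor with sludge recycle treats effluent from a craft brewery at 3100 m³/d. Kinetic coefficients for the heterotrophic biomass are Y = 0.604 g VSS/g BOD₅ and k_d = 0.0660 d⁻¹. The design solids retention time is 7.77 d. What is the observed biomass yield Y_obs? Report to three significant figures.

Observed yield with endogenous decay: Y_obs = Y / (1 + k_d·θ_c) = 0.604 / (1 + 0.0660 × 7.77) = 0.604 / 1.513 = 0.3993 g VSS/g BOD₅.

Y_obs ≈ 0.399 g VSS/g BOD₅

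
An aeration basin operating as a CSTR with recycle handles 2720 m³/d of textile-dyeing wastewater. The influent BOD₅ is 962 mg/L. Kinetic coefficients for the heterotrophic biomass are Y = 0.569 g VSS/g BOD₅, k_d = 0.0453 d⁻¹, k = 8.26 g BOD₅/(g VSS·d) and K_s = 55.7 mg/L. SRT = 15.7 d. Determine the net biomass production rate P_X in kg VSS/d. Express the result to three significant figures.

P_X ≈ 869 kg VSS/d

Effluent substrate depends only on kinetics and SRT: S = K_s(1 + k_d θ_c) / [θ_c(Yk − k_d) − 1] = 55.7 × (1 + 0.0453 × 15.7) / [15.7 × (0.569 × 8.26 − 0.0453) − 1] = 95.31 / 72.08 = 1.322 mg/L.
Observed yield with endogenous decay: Y_obs = Y / (1 + k_d·θ_c) = 0.569 / (1 + 0.0453 × 15.7) = 0.569 / 1.711 = 0.3325 g VSS/g BOD₅.
Q·(S₀ − S) = 2720 × (962 − 1.32) × 10⁻³ = 2613 kg/d removed.
Biomass produced: P_X = Y_obs·Q·ΔS = 0.3325 × 2613 ≈ 868.9 kg VSS/d.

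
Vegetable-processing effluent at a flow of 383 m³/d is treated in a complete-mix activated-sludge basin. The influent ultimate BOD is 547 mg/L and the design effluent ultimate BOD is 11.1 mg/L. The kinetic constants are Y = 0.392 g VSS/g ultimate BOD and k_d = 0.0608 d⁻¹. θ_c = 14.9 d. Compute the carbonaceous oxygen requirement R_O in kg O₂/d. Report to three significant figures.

Y_obs = Y / (1 + k_d θ_c) = 0.392 / (1 + 0.0608 × 14.9) = 0.392 / 1.906 = 0.2057.
Substrate removed = Q·(S₀ − S) = 383 m³/d × (547 − 11.1) g/m³ = 2.05×10^5 g/d = 205.2 kg/d.
P_X = Y_obs·Q·(S₀ − S) = 0.2057 × 205.2 = 42.21 kg VSS/d.
R_O = Q·ΔS − 1.42 P_X = 205.2 − 59.94 = 145.3 kg O₂/d.

R_O ≈ 145 kg O₂/d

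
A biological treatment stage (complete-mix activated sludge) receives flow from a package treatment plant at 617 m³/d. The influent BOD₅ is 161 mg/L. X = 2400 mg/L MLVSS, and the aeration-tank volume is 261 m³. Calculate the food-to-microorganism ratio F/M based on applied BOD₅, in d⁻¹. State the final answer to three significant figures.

F/M ≈ 0.159 d⁻¹

Food-to-microorganism ratio F/M = Q S₀ / (V X) = 617 × 161 / (261.0 × 2400) = 0.1586 d⁻¹.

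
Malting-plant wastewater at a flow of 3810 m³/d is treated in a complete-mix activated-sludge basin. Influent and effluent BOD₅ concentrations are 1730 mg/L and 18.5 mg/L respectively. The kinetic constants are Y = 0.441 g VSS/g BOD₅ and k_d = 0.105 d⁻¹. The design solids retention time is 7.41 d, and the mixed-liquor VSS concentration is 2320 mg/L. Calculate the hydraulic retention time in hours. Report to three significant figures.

τ ≈ 32.5 h

Rearranging the biomass balance for a CMAS with decay, V = Y·Q·ΔS·θ_c / [X·(1+k_d θ_c)] = 0.441 × 3810 × (1730 − 18.5) × 7.41 / [2320 × (1 + 0.105 × 7.41)] = 2.13×10^7 / 4125 = 5166 m³.
Hydraulic retention time τ = V/Q = 5166 / 3810 = 1.356 d = 32.54 h.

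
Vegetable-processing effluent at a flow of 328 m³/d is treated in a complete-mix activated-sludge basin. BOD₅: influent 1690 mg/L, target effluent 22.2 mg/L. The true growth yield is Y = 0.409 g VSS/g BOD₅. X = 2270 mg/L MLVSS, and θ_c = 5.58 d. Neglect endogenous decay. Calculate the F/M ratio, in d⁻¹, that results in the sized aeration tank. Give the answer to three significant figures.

V·X = Y·Q·ΔS·θ_c gives V = 0.409 × 328 × (1690 − 22.2) × 5.58 / 2270 = 550.0 m³.
F/M = applied load / biomass = Q·S₀/(V·X) = 328 × 1690 / (550.0 × 2270) = 0.4440 d⁻¹.

F/M ≈ 0.444 d⁻¹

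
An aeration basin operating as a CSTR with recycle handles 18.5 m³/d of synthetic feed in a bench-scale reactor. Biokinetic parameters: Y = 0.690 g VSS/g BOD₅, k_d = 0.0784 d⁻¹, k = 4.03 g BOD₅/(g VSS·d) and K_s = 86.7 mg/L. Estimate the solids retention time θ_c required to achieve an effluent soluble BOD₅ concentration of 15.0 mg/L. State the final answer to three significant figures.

From 1/θ_c = Y·k·S/(K_s + S) − k_d: Y·k·S/(K_s+S) = 0.690 × 4.03 × 15.0 / (86.7 + 15.0) = 0.4101 d⁻¹.
θ_c = 1/(μ − k_d) = 1/(0.4101 − 0.0784) = 1/0.3317 = 3.014 d.

θ_c ≈ 3.01 d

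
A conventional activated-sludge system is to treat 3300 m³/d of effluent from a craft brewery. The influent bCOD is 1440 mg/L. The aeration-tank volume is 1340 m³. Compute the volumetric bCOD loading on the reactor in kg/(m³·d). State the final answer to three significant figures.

Volumetric loading L_v = Q·S₀ / V = 3300 × 1440 g/m³ / 1340 m³ = 3546 g/(m³·d) = 3.546 kg bCOD/(m³·d).

L_v ≈ 3.55 kg bCOD/(m³·d)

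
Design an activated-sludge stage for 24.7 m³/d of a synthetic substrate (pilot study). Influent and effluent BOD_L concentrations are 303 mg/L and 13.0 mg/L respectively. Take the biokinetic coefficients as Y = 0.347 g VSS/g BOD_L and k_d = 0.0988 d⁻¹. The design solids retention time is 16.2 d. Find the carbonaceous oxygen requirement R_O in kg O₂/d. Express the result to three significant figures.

R_O ≈ 5.81 kg O₂/d

Observed yield with endogenous decay: Y_obs = Y / (1 + k_d·θ_c) = 0.347 / (1 + 0.0988 × 16.2) = 0.347 / 2.601 = 0.1334 g VSS/g BOD_L.
Substrate removed = Q·(S₀ − S) = 24.7 m³/d × (303 − 13.0) g/m³ = 7.16×10^3 g/d = 7.163 kg/d.
P_X = Y_obs·Q·(S₀ − S) = 0.1334 × 7.163 = 0.9558 kg VSS/d.
R_O = Q·ΔS − 1.42 P_X = 7.163 − 1.357 = 5.806 kg O₂/d.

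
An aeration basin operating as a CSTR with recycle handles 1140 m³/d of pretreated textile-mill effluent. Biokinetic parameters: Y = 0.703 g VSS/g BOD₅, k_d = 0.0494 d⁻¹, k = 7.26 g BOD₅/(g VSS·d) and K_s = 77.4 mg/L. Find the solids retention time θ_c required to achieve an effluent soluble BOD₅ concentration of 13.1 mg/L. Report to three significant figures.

At the target effluent, Y k S/(K_s+S) = 0.703×7.26×13.1/90.50 = 0.7388 d⁻¹.
Then 1/θ_c = μ − k_d = 0.7388 − 0.0494 = 0.6894 d⁻¹, giving θ_c = 1.451 d.

θ_c ≈ 1.45 d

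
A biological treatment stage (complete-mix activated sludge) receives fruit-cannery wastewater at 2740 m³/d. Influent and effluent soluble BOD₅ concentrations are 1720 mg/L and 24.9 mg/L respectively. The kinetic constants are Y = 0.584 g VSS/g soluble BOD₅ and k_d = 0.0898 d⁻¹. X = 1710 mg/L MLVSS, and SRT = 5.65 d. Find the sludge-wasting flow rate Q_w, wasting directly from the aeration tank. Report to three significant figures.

From the SRT design equation V = Y Q (S₀−S) θ_c / [X (1 + k_d θ_c)] = 0.584 × 2740 × (1720 − 24.9) × 5.65 / [1710 × (1 + 0.0898 × 5.65)] = 1.53×10^7 / 2578 = 5946 m³.
Wasting from the aeration tank: Q_w = V / θ_c = 5946 / 5.65 = 1052 m³/d.

Q_w ≈ 1050 m³/d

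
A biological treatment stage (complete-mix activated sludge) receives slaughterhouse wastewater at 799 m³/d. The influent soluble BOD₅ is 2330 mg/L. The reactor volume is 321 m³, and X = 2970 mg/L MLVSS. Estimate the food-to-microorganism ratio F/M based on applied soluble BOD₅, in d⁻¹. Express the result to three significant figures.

F/M ≈ 1.95 d⁻¹

Food-to-microorganism ratio F/M = Q S₀ / (V X) = 799 × 2330 / (321.0 × 2970) = 1.953 d⁻¹.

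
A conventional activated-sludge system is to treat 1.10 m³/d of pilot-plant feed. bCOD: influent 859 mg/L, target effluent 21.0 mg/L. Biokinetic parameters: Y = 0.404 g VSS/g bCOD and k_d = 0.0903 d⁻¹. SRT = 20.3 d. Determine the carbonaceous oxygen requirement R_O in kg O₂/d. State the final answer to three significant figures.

Correct the yield for decay: Y_obs = Y/(1 + k_d θ_c) = 0.404 / (1 + 0.0903 × 20.3) = 0.404 / 2.833 = 0.1426.
ΔS = 859 − 21.0 = 838.0 mg/L, so the substrate removal rate is 1.10 × 838.0/1000 = 0.9218 kg bCOD/d.
Net sludge production P_X = 0.1426 × 0.9218 = 0.1314 kg VSS/d.
R_O = Q·ΔS − 1.42 P_X = 0.9218 − 0.1867 = 0.7351 kg O₂/d.

R_O ≈ 0.735 kg O₂/d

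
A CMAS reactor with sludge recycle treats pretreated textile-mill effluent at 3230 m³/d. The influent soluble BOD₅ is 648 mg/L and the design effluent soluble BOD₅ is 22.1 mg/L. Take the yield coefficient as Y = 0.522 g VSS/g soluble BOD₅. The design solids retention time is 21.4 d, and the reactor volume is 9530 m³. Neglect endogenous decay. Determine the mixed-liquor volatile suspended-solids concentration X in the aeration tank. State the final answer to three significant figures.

From V·X = Y·Q·(S₀ − S)·θ_c (decay neglected): X = 0.522 × 3230 × (648 − 22.1) × 21.4 / 9530 = 2370 mg/L.

X ≈ 2370 mg/L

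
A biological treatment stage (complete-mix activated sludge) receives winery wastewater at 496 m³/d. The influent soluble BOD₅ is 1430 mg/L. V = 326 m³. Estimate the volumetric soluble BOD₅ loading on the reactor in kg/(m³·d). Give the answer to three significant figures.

L_v ≈ 2.18 kg soluble BOD₅/(m³·d)

L_v = Q S₀ / V = 496 × 1430 × 10⁻³ / 326.0 = 2.176 kg/(m³·d).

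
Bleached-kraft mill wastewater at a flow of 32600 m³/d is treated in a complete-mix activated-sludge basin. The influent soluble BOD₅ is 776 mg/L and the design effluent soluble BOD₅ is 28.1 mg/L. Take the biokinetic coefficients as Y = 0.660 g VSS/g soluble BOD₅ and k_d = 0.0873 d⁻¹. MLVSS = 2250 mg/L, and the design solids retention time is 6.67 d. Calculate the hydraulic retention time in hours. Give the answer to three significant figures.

From the SRT design equation V = Y Q (S₀−S) θ_c / [X (1 + k_d θ_c)] = 0.660 × 32600 × (776 − 28.1) × 6.67 / [2250 × (1 + 0.0873 × 6.67)] = 1.07×10^8 / 3560 = 30148 m³.
HRT = V/Q = 30148 m³ / 32600 m³·d⁻¹ = 0.9248 d × 24 = 22.20 h.

τ ≈ 22.2 h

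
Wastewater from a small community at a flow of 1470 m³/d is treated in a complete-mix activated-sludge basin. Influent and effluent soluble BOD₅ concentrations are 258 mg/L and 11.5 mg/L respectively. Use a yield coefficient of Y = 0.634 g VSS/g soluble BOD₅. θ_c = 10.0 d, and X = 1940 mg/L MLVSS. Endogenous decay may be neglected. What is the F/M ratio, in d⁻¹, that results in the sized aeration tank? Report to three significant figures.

F/M ≈ 0.165 d⁻¹

With k_d = 0 the design equation reduces to V = Y Q (S₀−S) θ_c / X = 0.634 × 1470 × (258 − 11.5) × 10.0 / 1940 = 1184 m³.
F/M = applied load / biomass = Q·S₀/(V·X) = 1470 × 258 / (1184 × 1940) = 0.1651 d⁻¹.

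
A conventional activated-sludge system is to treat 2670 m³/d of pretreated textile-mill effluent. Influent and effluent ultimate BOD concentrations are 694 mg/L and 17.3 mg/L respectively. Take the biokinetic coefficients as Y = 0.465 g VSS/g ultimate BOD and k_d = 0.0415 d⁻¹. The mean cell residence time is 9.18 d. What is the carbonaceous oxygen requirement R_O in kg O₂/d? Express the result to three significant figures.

R_O ≈ 943 kg O₂/d

Y_obs = Y / (1 + k_d θ_c) = 0.465 / (1 + 0.0415 × 9.18) = 0.465 / 1.381 = 0.3367.
Mass of ultimate BOD removed per day: Q(S₀ − S) = 2670 × 676.7 g/m³ = 1807 kg/d.
Biomass synthesised: P_X = Y_obs × 1807 = 608.4 kg VSS/d.
R_O = Q·(S₀ − S) − 1.42·P_X = 1807 − 1.42 × 608.4 = 942.9 kg O₂/d.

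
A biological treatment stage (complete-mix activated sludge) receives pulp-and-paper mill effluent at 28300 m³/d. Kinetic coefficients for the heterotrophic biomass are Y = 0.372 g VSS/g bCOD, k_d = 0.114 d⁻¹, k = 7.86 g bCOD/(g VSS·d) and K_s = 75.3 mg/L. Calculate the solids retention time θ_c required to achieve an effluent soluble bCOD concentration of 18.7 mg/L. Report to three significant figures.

θ_c ≈ 2.14 d

At the target effluent, Y k S/(K_s+S) = 0.372×7.86×18.7/94.00 = 0.5817 d⁻¹.
1/θ_c = 0.5817 − 0.114 = 0.4677 d⁻¹, so θ_c = 2.138 d.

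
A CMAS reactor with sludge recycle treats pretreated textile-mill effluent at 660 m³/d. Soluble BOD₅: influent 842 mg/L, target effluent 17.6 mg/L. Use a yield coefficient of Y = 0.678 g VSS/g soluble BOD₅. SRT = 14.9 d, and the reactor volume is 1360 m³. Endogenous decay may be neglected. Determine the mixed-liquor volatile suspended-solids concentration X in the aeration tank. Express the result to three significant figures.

Without decay, X = Y Q (S₀−S) θ_c / V = 0.678 × 660 × (842 − 17.6) × 14.9 / 1360 = 4042 mg/L.

X ≈ 4040 mg/L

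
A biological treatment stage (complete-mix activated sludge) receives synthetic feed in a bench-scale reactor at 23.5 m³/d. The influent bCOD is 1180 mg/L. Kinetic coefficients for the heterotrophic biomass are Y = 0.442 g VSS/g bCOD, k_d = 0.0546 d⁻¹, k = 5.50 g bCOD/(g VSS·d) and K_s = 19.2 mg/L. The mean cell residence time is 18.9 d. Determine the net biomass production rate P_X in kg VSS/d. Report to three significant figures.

For a completely mixed reactor with recycle the Lawrence–McCarty relation gives S = K_s·(1 + k_d·θ_c) / [θ_c·(Y·k − k_d) − 1] = 19.2 × (1 + 0.0546 × 18.9) / [18.9 × (0.442 × 5.50 − 0.0546) − 1] = 39.01 / 43.91 = 0.8884 mg/L.
Observed yield with endogenous decay: Y_obs = Y / (1 + k_d·θ_c) = 0.442 / (1 + 0.0546 × 18.9) = 0.442 / 2.032 = 0.2175 g VSS/g bCOD.
Substrate removed = Q·(S₀ − S) = 23.5 m³/d × (1180 − 0.888) g/m³ = 2.77×10^4 g/d = 27.71 kg/d.
Net biomass production P_X = Y_obs × Q·(S₀ − S) = 0.2175 × 27.71 = 6.027 kg VSS/d.

P_X ≈ 6.03 kg VSS/d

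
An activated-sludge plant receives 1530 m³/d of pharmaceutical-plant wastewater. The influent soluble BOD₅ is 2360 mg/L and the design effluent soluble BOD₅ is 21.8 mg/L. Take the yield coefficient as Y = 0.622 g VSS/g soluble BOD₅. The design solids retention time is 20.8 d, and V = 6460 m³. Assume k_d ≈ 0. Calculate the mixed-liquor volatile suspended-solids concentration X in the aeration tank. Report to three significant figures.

X ≈ 7160 mg/L

X = Y·Q·ΔS·θ_c / V = 0.622 × 1530 × (2360 − 21.8) × 20.8 / 6460 = 7165 mg/L.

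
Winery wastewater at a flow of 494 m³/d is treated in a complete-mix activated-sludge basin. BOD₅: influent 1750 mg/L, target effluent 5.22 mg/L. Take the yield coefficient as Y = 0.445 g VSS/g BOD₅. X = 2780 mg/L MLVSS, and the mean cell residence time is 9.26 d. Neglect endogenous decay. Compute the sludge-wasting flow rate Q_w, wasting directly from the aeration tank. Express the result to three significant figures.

V·X = Y·Q·ΔS·θ_c gives V = 0.445 × 494 × (1750 − 5.22) × 9.26 / 2780 = 1278 m³.
For wasting at MLVSS concentration, Q_w = V/θ_c = 1278/9.26 = 138.0 m³/d.

Q_w ≈ 138 m³/d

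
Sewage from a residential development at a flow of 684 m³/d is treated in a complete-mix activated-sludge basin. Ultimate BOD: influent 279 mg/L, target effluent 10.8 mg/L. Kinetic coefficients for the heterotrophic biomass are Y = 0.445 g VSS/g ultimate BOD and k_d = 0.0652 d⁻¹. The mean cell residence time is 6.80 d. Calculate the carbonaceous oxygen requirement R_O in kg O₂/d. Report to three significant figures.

The observed yield is Y_obs = Y/(1 + k_d·θ_c) = 0.445 / (1 + 0.0652 × 6.80) = 0.445 / 1.443 = 0.3083 g VSS per g ultimate BOD removed.
ΔS = 279 − 10.8 = 268.2 mg/L, so the substrate removal rate is 684 × 268.2/1000 = 183.4 kg ultimate BOD/d.
P_X = Y_obs·Q·(S₀ − S) = 0.3083 × 183.4 = 56.56 kg VSS/d.
R_O = Q·(S₀ − S) − 1.42·P_X = 183.4 − 1.42 × 56.56 = 103.1 kg O₂/d.

R_O ≈ 103 kg O₂/d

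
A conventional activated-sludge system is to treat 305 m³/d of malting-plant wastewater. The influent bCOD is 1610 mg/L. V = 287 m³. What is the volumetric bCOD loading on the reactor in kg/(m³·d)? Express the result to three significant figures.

Applied bCOD load per unit volume = Q·S₀/V = (305 × 1610/1000)/287.0 = 1.711 kg bCOD·m⁻³·d⁻¹.

L_v ≈ 1.71 kg bCOD/(m³·d)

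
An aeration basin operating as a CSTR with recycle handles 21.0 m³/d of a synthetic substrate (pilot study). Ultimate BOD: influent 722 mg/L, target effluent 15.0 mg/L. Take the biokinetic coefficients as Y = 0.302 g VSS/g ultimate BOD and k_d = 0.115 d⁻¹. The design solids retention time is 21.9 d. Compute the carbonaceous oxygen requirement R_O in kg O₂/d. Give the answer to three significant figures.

R_O ≈ 13.0 kg O₂/d

The observed yield is Y_obs = Y/(1 + k_d·θ_c) = 0.302 / (1 + 0.115 × 21.9) = 0.302 / 3.518 = 0.08583 g VSS per g ultimate BOD removed.
Mass of ultimate BOD removed per day: Q(S₀ − S) = 21.0 × 707.0 g/m³ = 14.85 kg/d.
Biomass synthesised: P_X = Y_obs × 14.85 = 1.274 kg VSS/d.
R_O = Q·ΔS − 1.42 P_X = 14.85 − 1.810 = 13.04 kg O₂/d.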